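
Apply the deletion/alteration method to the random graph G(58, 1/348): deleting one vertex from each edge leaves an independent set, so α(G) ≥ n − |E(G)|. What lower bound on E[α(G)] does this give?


E[|E(G)|] = C(58, 2)·p = 1653 · (1/348) = 19/4.
E[α(G)] ≥ n − E[|E(G)|] = 58 − 19/4 = 213/4.
Numerically: ≈ 53.25000.
(This is only a lower bound; the true E[α(G)] may be larger.)

E[α(G)] ≥ 213/4 ≈ 53.25000.


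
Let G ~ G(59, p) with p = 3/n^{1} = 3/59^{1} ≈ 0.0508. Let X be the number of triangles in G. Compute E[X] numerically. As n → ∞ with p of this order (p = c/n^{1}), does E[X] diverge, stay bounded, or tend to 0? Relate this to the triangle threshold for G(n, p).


Number of potential triangles: C(59, 3) = 32509.
Each occurs with probability p³ ≈ (0.0508)³ ≈ 1.31464e-04.
By linearity: E[X] = C(59, 3)·p³ ≈ 32509 · 1.31464e-04 ≈ 4.274.
Here α = 1, so p = 3/n is exactly at the triangle threshold p ~ 1/n. Asymptotically E[X] → c³/6 = 3³/6 = 9/2 ≈ 4.500, a bounded constant. In this regime the triangle count is asymptotically Poisson(c³/6).

E[X] ≈ 4.274; in regime p = Θ(1/n^{1}) E[X] stays bounded (at the triangle threshold p ~ 1/n).


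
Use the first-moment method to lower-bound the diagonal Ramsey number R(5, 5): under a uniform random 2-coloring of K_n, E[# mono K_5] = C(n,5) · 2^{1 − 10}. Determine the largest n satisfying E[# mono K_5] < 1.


We need C(n, 5) · 2^{1 − 10} < 1, i.e. C(n, 5) < 2^{10 − 1} = 512.
Check values of n near the boundary:
  n = 6: C(6, 5) = 6; 6 < 512? YES
  n = 7: C(7, 5) = 21; 21 < 512? YES
  n = 8: C(8, 5) = 56; 56 < 512? YES
  n = 9: C(9, 5) = 126; 126 < 512? YES
  n = 10: C(10, 5) = 252; 252 < 512? YES
  n = 11: C(11, 5) = 462; 462 < 512? YES
  n = 12: C(12, 5) = 792; 792 < 512? NO
  n = 13: C(13, 5) = 1287; 1287 < 512? NO
  n = 14: C(14, 5) = 2002; 2002 < 512? NO
The largest n with C(n, 5) < 512 is n = 11 (where E[X] = 231/256 ≈ 0.90234). Hence R(5, 5) > 11, i.e. R(5, 5) ≥ 12.

Largest n = 11; hence R(5, 5) > 11.


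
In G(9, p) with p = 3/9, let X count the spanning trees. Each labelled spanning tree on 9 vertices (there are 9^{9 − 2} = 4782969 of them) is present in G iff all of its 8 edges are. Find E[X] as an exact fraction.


K_9 has 9^{9 − 2} = 4782969 labelled spanning trees.
For each such spanning tree H, let X_H = 1 if all 8 edges of H are present in G. Then P[X_H = 1] = p^{8} = (1/3)^{8} = 1/6561.
Summing the indicators: E[X] = Σ_H E[X_H] = 4782969 · p^{8} = 4782969 · 1/6561 = 729.
Numerically: E[X] ≈ 729.

E[X] = 4782969 · (1/3)^{8} = 729 ≈ 729.


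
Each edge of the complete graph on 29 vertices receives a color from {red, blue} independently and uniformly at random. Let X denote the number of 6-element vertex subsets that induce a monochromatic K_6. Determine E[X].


Let X = Σ_S X_S over the C(29, 6) = 475020 subsets S of size 6, where X_S = 1 if the K_6 on S is monochromatic.
For a fixed S, the K_6 on S has C(6, 2) = 15 edges. P[all 15 edges red] = (1/2)^15, and likewise for blue, so P[monochromatic] = 2·(1/2)^15 = 2^{1 − 15} = 1/16384.
Summing: E[X] = C(29, 6) · 2^{1 − 15} = 475020 · 1/16384 = 118755/4096.
Numerically: E[X] ≈ 28.992920.

E[X] = C(29,6)·2^(1−C(6,2)) = 118755/4096 ≈ 28.992920.


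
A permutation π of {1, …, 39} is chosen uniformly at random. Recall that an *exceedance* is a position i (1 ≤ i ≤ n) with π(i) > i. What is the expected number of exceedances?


Write X = Σ_{i=1}^{39} X_i, where X_i = 1_{π(i) > i}.
For each fixed i, π(i) is uniform over {1, …, 39} (marginal of a uniform permutation), so P[π(i) > i] = (n − i)/n. Summing: Σ_{i=1}^{39} (n − i)/n = (0 + 1 + … + 38)/39 = 39(39 − 1)/(2·39) = (39 − 1)/2.
Hence E[X] = Σ_{i=1}^{39} (39 − i)/39 = 19 ≈ 19.0000.

E[X] = 19 = 19.0000.


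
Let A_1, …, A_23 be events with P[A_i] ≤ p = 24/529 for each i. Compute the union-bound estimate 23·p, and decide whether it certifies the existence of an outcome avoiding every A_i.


Union bound: P[∪_{i=1}^{23} A_i] ≤ Σ_i P[A_i] ≤ 23·p = 23·(24/529) = 24/23.
Numerically: 24/23 ≈ 1.043.
Is 24/23 < 1? NO.
Since the bound 24/23 is ≥ 1, the union bound is uninformative here; it does NOT by itself certify existence.

23·p = 24/23 ≈ 1.043; existence NOT certified by the union bound.


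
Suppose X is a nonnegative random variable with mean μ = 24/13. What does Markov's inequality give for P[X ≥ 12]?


μ = E[X] = 24/13, a = 12.
Markov: P[X ≥ 12] ≤ μ/a = (24/13)/12 = 2/13.
Numerically: ≈ 0.154.
(Since a = 12 > μ = 1.846, the bound 2/13 is < 1 and informative.)

P[X ≥ 12] ≤ 2/13 ≈ 0.154.


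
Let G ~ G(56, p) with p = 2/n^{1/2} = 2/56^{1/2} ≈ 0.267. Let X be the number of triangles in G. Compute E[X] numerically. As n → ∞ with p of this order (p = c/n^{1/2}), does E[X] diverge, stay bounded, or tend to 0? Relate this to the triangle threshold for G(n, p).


Number of potential triangles: C(56, 3) = 27720.
Each occurs with probability p³ ≈ (0.267)³ ≈ 1.90901e-02.
By linearity: E[X] = C(56, 3)·p³ ≈ 27720 · 1.90901e-02 ≈ 529.177.
Since α = 1/2 < 1, p = c/n^{1/2} ≫ 1/n is above the triangle threshold p ~ 1/n. Asymptotically E[X] ~ (c³/6)·n^{3(1−α)} = (2³/6)·n^{1.5} → ∞; triangles are abundant w.h.p.

E[X] ≈ 529.177; in regime p = Θ(1/n^{1/2}) E[X] diverges (above the triangle threshold p ~ 1/n).


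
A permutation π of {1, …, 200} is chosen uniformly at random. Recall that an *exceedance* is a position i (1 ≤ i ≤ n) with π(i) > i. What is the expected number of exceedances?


Write X = Σ_{i=1}^{200} X_i, where X_i = 1_{π(i) > i}.
For each fixed i, π(i) is uniform over {1, …, 200} (marginal of a uniform permutation), so P[π(i) > i] = (n − i)/n. Summing: Σ_{i=1}^{200} (n − i)/n = (0 + 1 + … + 199)/200 = 200(200 − 1)/(2·200) = (200 − 1)/2.
Hence E[X] = Σ_{i=1}^{200} (200 − i)/200 = 199/2 ≈ 99.500.

E[X] = 199/2 = 99.500.


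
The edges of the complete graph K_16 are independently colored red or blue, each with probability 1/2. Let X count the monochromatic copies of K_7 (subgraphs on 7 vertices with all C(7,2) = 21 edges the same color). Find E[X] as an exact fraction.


Let X = Σ_S X_S over the C(16, 7) = 11440 subsets S of size 7, where X_S = 1 if the K_7 on S is monochromatic.
For a fixed S, the K_7 on S has C(7, 2) = 21 edges. P[all 21 edges red] = (1/2)^21, and likewise for blue, so P[monochromatic] = 2·(1/2)^21 = 2^{1 − 21} = 1/1048576.
By linearity: E[X] = C(16, 7) · 2^{1 − 21} = 11440 · 1/1048576 = 715/65536.
Numerically: E[X] ≈ 0.0109.

E[X] = C(16,7)·2^(1−C(7,2)) = 715/65536 ≈ 0.0109.


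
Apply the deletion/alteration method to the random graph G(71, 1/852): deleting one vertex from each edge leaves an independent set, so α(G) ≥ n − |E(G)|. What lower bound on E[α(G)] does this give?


E[|E(G)|] = C(71, 2)·p = 2485 · (1/852) = 35/12.
E[α(G)] ≥ n − E[|E(G)|] = 71 − 35/12 = 817/12.
Numerically: ≈ 68.083333.
(This is only a lower bound; the true E[α(G)] may be larger.)

E[α(G)] ≥ 817/12 ≈ 68.083333.


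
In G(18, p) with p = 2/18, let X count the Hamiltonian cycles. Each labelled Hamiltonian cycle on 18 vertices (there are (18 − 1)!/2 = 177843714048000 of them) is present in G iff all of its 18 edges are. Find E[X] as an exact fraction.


K_18 has (18 − 1)!/2 = 177843714048000 labelled Hamiltonian cycles.
For each such Hamiltonian cycle H, let X_H = 1 if all 18 edges of H are present in G. Then P[X_H = 1] = p^{18} = (1/9)^{18} = 1/150094635296999121.
Summing the indicators: E[X] = Σ_H E[X_H] = 177843714048000 · p^{18} = 177843714048000 · 1/150094635296999121 = 243955712000/205891132094649.
Numerically: E[X] ≈ 0.001185.

E[X] = 177843714048000 · (1/9)^{18} = 243955712000/205891132094649 ≈ 0.001185.


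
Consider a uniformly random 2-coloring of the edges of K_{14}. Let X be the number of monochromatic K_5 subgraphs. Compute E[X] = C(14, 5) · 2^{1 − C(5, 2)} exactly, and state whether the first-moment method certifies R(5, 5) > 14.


E[X] = C(14, 5) · 2^{1 − 10} = 2002 · 2^{−9} = 2002/512.
As a reduced fraction: E[X] = 1001/256 ≈ 3.91016.
Is E[X] < 1? NO.
Since E[X] ≥ 1, the first-moment bound is inconclusive at n = 14; it does NOT by itself certify R(5, 5) > 14.

E[X] = 1001/256 ≈ 3.91016; E[X] ≥ 1; first-moment method inconclusive here.


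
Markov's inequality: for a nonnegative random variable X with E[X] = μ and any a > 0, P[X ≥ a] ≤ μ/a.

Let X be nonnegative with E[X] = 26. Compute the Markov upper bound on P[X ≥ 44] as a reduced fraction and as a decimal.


μ = E[X] = 26, a = 44.
Markov: P[X ≥ 44] ≤ μ/a = (26)/44 = 13/22.
Numerically: ≈ 0.591.
(Since a = 44 > μ = 26.000, the bound 13/22 is < 1 and informative.)

P[X ≥ 44] ≤ 13/22 ≈ 0.591.


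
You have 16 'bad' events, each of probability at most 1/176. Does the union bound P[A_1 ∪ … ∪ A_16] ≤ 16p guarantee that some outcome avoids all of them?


Union bound: P[∪_{i=1}^{16} A_i] ≤ Σ_i P[A_i] ≤ 16·p = 16·(1/176) = 1/11.
Numerically: 1/11 ≈ 0.0909.
Is 1/11 < 1? YES.
Since P[∪ A_i] ≤ 1/11 < 1, the complement has P[∩ A_i^c] ≥ 1 − 1/11 = 10/11 > 0, so some outcome avoids every A_i.

16·p = 1/11 ≈ 0.0909; existence CERTIFIED by the union bound.


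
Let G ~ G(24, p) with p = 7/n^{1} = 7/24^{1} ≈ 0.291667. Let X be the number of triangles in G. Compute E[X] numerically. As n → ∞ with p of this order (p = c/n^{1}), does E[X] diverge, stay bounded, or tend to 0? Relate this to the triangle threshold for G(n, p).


Number of potential triangles: C(24, 3) = 2024.
Each occurs with probability p³ ≈ (0.291667)³ ≈ 2.48119213e-02.
By linearity: E[X] = C(24, 3)·p³ ≈ 2024 · 2.48119213e-02 ≈ 50.219329.
Here α = 1, so p = 7/n is exactly at the triangle threshold p ~ 1/n. Asymptotically E[X] → c³/6 = 7³/6 = 343/6 ≈ 57.166667, a bounded constant. In this regime the triangle count is asymptotically Poisson(c³/6).

E[X] ≈ 50.219329; in regime p = Θ(1/n^{1}) E[X] stays bounded (at the triangle threshold p ~ 1/n).


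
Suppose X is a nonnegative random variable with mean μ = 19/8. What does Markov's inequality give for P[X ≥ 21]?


μ = E[X] = 19/8, a = 21.
Markov: P[X ≥ 21] ≤ μ/a = (19/8)/21 = 19/168.
Numerically: ≈ 0.113095.
(Since a = 21 > μ = 2.375000, the bound 19/168 is < 1 and informative.)

P[X ≥ 21] ≤ 19/168 ≈ 0.113095.


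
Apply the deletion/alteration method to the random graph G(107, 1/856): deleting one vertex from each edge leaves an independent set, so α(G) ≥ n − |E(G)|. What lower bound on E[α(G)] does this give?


E[|E(G)|] = C(107, 2)·p = 5671 · (1/856) = 53/8.
E[α(G)] ≥ n − E[|E(G)|] = 107 − 53/8 = 803/8.
Numerically: ≈ 100.37500.
(This is only a lower bound; the true E[α(G)] may be larger.)

E[α(G)] ≥ 803/8 ≈ 100.37500.


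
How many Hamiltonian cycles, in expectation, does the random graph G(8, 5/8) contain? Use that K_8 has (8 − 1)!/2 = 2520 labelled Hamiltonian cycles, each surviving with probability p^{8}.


K_8 has (8 − 1)!/2 = 2520 labelled Hamiltonian cycles.
For each such Hamiltonian cycle H, let X_H = 1 if all 8 edges of H are present in G. Then P[X_H = 1] = p^{8} = (5/8)^{8} = 390625/16777216.
Summing the indicators: E[X] = Σ_H E[X_H] = 2520 · p^{8} = 2520 · 390625/16777216 = 123046875/2097152.
Numerically: E[X] ≈ 58.673.

E[X] = 2520 · (5/8)^{8} = 123046875/2097152 ≈ 58.673.


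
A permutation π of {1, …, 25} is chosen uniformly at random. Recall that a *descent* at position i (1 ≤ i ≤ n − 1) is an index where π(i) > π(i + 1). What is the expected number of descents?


Write X = Σ X_I over i = 1, …, 24, with X_I the indicator of one descent.
There are 24 indicators.
For each fixed i, the pair (π(i), π(i+1)) is a uniformly random ordered pair of distinct values from {1, …, 25}; by symmetry P[π(i) > π(i+1)] = 1/2.
By linearity: E[X] = 24 · (1/2) = (25 − 1) · (1/2) = 12 ≈ 12.000.

E[X] = 12 = 12.000.


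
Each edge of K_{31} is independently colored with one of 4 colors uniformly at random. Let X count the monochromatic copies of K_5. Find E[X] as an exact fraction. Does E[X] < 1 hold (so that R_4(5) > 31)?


E[X] = C(31, 5) · 4^{1 − 10} = 169911 · 4^{−9} = 169911/262144.
As a reduced fraction: E[X] = 169911/262144 ≈ 0.6482.
Is E[X] < 1? YES.
Since E[X] < 1, there exists a 4-coloring of K_{31} with no monochromatic K_5; hence R_4(5) > 31.

E[X] = 169911/262144 ≈ 0.6482; E[X] < 1, so R_4(5) > 31.


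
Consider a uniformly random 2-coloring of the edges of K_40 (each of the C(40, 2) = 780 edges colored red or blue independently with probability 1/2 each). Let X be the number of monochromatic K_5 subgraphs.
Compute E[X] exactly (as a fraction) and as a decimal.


Let X = Σ_S X_S over the C(40, 5) = 658008 subsets S of size 5, where X_S = 1 if the K_5 on S is monochromatic.
For a fixed S, the K_5 on S has C(5, 2) = 10 edges. P[all 10 edges red] = (1/2)^10, and likewise for blue, so P[monochromatic] = 2·(1/2)^10 = 2^{1 − 10} = 1/512.
By linearity: E[X] = C(40, 5) · 2^{1 − 10} = 658008 · 1/512 = 82251/64.
Numerically: E[X] ≈ 1285.172.

E[X] = C(40,5)·2^(1−C(5,2)) = 82251/64 ≈ 1285.172.


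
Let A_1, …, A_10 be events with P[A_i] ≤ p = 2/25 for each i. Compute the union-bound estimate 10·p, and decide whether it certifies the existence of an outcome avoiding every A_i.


Union bound: P[∪_{i=1}^{10} A_i] ≤ Σ_i P[A_i] ≤ 10·p = 10·(2/25) = 4/5.
Numerically: 4/5 ≈ 0.80000.
Is 4/5 < 1? YES.
Since P[∪ A_i] ≤ 4/5 < 1, the complement has P[∩ A_i^c] ≥ 1 − 4/5 = 1/5 > 0, so some outcome avoids every A_i.

10·p = 4/5 ≈ 0.80000; existence CERTIFIED by the union bound.


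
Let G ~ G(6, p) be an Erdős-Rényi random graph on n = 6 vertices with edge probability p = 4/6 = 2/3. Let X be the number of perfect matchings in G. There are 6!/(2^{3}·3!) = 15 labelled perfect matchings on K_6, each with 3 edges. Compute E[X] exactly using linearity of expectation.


K_6 has 6!/(2^{3}·3!) = 15 labelled perfect matchings.
For each such perfect matching H, let X_H = 1 if all 3 edges of H are present in G. Then P[X_H = 1] = p^{3} = (2/3)^{3} = 8/27.
By linearity: E[X] = Σ_H E[X_H] = 15 · p^{3} = 15 · 8/27 = 40/9.
Numerically: E[X] ≈ 4.4444.

E[X] = 15 · (2/3)^{3} = 40/9 ≈ 4.4444.


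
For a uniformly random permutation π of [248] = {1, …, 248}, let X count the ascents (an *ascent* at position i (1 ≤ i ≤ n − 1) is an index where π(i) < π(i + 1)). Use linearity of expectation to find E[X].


Write X = Σ X_I over i = 1, …, 247, with X_I the indicator of one ascent.
There are 247 indicators.
For each fixed i, the pair (π(i), π(i+1)) is a uniformly random ordered pair of distinct values from {1, …, 248}; by symmetry P[π(i) < π(i+1)] = 1/2.
By linearity: E[X] = 247 · (1/2) = (248 − 1) · (1/2) = 247/2 ≈ 123.500.

E[X] = 247/2 = 123.500.


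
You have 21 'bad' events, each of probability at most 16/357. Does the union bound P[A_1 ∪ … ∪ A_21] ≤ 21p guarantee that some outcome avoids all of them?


Union bound: P[∪_{i=1}^{21} A_i] ≤ Σ_i P[A_i] ≤ 21·p = 21·(16/357) = 16/17.
Numerically: 16/17 ≈ 0.9411765.
Is 16/17 < 1? YES.
Since P[∪ A_i] ≤ 16/17 < 1, the complement has P[∩ A_i^c] ≥ 1 − 16/17 = 1/17 > 0, so some outcome avoids every A_i.

21·p = 16/17 ≈ 0.9411765; existence CERTIFIED by the union bound.


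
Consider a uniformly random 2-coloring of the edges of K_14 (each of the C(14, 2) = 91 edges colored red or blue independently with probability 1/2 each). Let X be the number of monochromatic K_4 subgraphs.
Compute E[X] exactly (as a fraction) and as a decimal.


Let X = Σ_S X_S over the C(14, 4) = 1001 subsets S of size 4, where X_S = 1 if the K_4 on S is monochromatic.
For a fixed S, the K_4 on S has C(4, 2) = 6 edges. P[all 6 edges red] = (1/2)^6, and likewise for blue, so P[monochromatic] = 2·(1/2)^6 = 2^{1 − 6} = 1/32.
By linearity of expectation: E[X] = C(14, 4) · 2^{1 − 6} = 1001 · 1/32 = 1001/32.
Numerically: E[X] ≈ 31.281250.

E[X] = C(14,4)·2^(1−C(4,2)) = 1001/32 ≈ 31.281250.


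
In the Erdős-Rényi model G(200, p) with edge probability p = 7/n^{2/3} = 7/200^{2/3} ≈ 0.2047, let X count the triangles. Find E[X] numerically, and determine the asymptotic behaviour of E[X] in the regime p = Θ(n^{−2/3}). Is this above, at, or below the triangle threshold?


Number of potential triangles: C(200, 3) = 1313400.
Each occurs with probability p³ ≈ (0.2047)³ ≈ 8.575000e-03.
By linearity: E[X] = C(200, 3)·p³ ≈ 1313400 · 8.575000e-03 ≈ 11262.4050.
Since α = 2/3 < 1, p = c/n^{2/3} ≫ 1/n is above the triangle threshold p ~ 1/n. Asymptotically E[X] ~ (c³/6)·n^{3(1−α)} = (7³/6)·n^{1} → ∞; triangles are abundant w.h.p.

E[X] ≈ 11262.4050; in regime p = Θ(1/n^{2/3}) E[X] diverges (above the triangle threshold p ~ 1/n).


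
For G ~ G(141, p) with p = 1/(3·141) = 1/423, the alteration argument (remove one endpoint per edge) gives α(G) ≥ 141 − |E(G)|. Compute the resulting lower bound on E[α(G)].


E[|E(G)|] = C(141, 2)·p = 9870 · (1/423) = 70/3.
E[α(G)] ≥ n − E[|E(G)|] = 141 − 70/3 = 353/3.
Numerically: ≈ 117.667.
(This is only a lower bound; the true E[α(G)] may be larger.)

E[α(G)] ≥ 353/3 ≈ 117.667.


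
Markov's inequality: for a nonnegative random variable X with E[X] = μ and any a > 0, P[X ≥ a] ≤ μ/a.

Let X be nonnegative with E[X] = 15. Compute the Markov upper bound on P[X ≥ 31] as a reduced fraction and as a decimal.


μ = E[X] = 15, a = 31.
Markov: P[X ≥ 31] ≤ μ/a = (15)/31 = 15/31.
Numerically: ≈ 0.4839.
(Since a = 31 > μ = 15.0000, the bound 15/31 is < 1 and informative.)

P[X ≥ 31] ≤ 15/31 ≈ 0.4839.


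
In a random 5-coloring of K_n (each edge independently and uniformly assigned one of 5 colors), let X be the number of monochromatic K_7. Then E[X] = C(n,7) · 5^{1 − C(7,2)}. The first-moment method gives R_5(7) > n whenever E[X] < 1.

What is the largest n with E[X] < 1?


We need C(n, 7) · 5^{1 − 21} < 1, i.e. C(n, 7) < 5^{21 − 1} = 95367431640625.
Check values of n near the boundary:
  n = 337: C(337, 7) = 91989916924632; 91989916924632 < 95367431640625? YES
  n = 338: C(338, 7) = 93935323022736; 93935323022736 < 95367431640625? YES
  n = 339: C(339, 7) = 95915887062372; 95915887062372 < 95367431640625? NO
The largest n with C(n, 7) < 95367431640625 is n = 338 (where E[X] = 93935323022736/95367431640625 ≈ 0.98498). Hence R_5(7) > 338, i.e. R_5(7) ≥ 339.

Largest n = 338; hence R_5(7) > 338.


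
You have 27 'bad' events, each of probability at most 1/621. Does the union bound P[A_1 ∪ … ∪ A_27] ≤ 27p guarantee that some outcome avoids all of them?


Union bound: P[∪_{i=1}^{27} A_i] ≤ Σ_i P[A_i] ≤ 27·p = 27·(1/621) = 1/23.
Numerically: 1/23 ≈ 0.043.
Is 1/23 < 1? YES.
Since P[∪ A_i] ≤ 1/23 < 1, the complement has P[∩ A_i^c] ≥ 1 − 1/23 = 22/23 > 0, so some outcome avoids every A_i.

27·p = 1/23 ≈ 0.043; existence CERTIFIED by the union bound.


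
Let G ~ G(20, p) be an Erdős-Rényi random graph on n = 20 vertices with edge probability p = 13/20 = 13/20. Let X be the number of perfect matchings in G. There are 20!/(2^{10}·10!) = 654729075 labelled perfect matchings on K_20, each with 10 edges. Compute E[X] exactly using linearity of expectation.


K_20 has 20!/(2^{10}·10!) = 654729075 labelled perfect matchings.
For each such perfect matching H, let X_H = 1 if all 10 edges of H are present in G. Then P[X_H = 1] = p^{10} = (13/20)^{10} = 137858491849/10240000000000.
By linearity: E[X] = Σ_H E[X_H] = 654729075 · p^{10} = 654729075 · 137858491849/10240000000000 = 3610398513967632387/409600000000.
Numerically: E[X] ≈ 8.814e+06.

E[X] = 654729075 · (13/20)^{10} = 3610398513967632387/409600000000 ≈ 8.814e+06.


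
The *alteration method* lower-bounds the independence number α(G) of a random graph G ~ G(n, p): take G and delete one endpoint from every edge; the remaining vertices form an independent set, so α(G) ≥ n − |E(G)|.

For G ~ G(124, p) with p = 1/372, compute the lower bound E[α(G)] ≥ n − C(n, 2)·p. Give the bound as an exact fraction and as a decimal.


E[|E(G)|] = C(124, 2)·p = 7626 · (1/372) = 41/2.
E[α(G)] ≥ n − E[|E(G)|] = 124 − 41/2 = 207/2.
Numerically: ≈ 103.500.
(This is only a lower bound; the true E[α(G)] may be larger.)

E[α(G)] ≥ 207/2 ≈ 103.500.


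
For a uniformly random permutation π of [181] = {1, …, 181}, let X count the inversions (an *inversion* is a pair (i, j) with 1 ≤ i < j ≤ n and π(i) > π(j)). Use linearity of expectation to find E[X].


Write X = Σ X_I over the C(181, 2) = 16290 pairs i < j, with X_I the indicator of one inversion.
There are 16290 indicators.
For each fixed pair i < j, the values π(i) and π(j) are two distinct elements of {1, …, 181} in uniformly random order; by symmetry P[π(i) > π(j)] = 1/2.
By linearity: E[X] = 16290 · (1/2) = C(181, 2) · (1/2) = 16290/2 = 8145 ≈ 8145.000.

E[X] = 8145 = 8145.000.


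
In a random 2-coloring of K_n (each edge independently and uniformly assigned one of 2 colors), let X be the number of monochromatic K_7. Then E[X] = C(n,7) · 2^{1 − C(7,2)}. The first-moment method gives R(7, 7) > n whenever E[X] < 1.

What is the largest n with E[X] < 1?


We need C(n, 7) · 2^{1 − 21} < 1, i.e. C(n, 7) < 2^{21 − 1} = 1048576.
Check values of n near the boundary:
  n = 23: C(23, 7) = 245157; 245157 < 1048576? YES
  n = 24: C(24, 7) = 346104; 346104 < 1048576? YES
  n = 25: C(25, 7) = 480700; 480700 < 1048576? YES
  n = 26: C(26, 7) = 657800; 657800 < 1048576? YES
  n = 27: C(27, 7) = 888030; 888030 < 1048576? YES
  n = 28: C(28, 7) = 1184040; 1184040 < 1048576? NO
The largest n with C(n, 7) < 1048576 is n = 27 (where E[X] = 444015/524288 ≈ 0.8469). Hence R(7, 7) > 27, i.e. R(7, 7) ≥ 28.

Largest n = 27; hence R(7, 7) > 27.


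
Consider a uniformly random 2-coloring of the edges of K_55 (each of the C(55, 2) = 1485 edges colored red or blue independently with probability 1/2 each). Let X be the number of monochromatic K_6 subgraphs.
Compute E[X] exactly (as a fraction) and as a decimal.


Let X = Σ_S X_S over the C(55, 6) = 28989675 subsets S of size 6, where X_S = 1 if the K_6 on S is monochromatic.
For a fixed S, the K_6 on S has C(6, 2) = 15 edges. P[all 15 edges red] = (1/2)^15, and likewise for blue, so P[monochromatic] = 2·(1/2)^15 = 2^{1 − 15} = 1/16384.
By linearity: E[X] = C(55, 6) · 2^{1 − 15} = 28989675 · 1/16384 = 28989675/16384.
Numerically: E[X] ≈ 1769.389343.

E[X] = C(55,6)·2^(1−C(6,2)) = 28989675/16384 ≈ 1769.389343.


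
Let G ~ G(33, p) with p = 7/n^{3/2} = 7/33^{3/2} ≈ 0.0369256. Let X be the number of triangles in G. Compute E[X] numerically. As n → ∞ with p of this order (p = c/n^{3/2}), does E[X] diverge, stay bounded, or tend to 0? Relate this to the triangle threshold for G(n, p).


Number of potential triangles: C(33, 3) = 5456.
Each occurs with probability p³ ≈ (0.0369256)³ ≈ 5.03479034e-05.
By linearity: E[X] = C(33, 3)·p³ ≈ 5456 · 5.03479034e-05 ≈ 0.274698.
Since α = 3/2 > 1, p = c/n^{3/2} = o(1/n) is below the triangle threshold p ~ 1/n. Asymptotically E[X] ~ (c³/6)·n^{3(1−α)} = (7³/6)·n^{-1.5} → 0, so by Markov's inequality G has no triangles w.h.p.

E[X] ≈ 0.274698; in regime p = Θ(1/n^{3/2}) E[X] tends to 0 (below the triangle threshold p ~ 1/n).


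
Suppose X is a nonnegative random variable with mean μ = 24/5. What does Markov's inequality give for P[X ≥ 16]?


μ = E[X] = 24/5, a = 16.
Markov: P[X ≥ 16] ≤ μ/a = (24/5)/16 = 3/10.
Numerically: ≈ 0.300000.
(Since a = 16 > μ = 4.800000, the bound 3/10 is < 1 and informative.)

P[X ≥ 16] ≤ 3/10 ≈ 0.300000.


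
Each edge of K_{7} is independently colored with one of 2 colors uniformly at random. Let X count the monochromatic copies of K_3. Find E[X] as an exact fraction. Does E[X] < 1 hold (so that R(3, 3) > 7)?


E[X] = C(7, 3) · 2^{1 − 3} = 35 · 2^{−2} = 35/4.
As a reduced fraction: E[X] = 35/4 ≈ 8.750.
Is E[X] < 1? NO.
Since E[X] ≥ 1, the first-moment bound is inconclusive at n = 7; it does NOT by itself certify R(3, 3) > 7.

E[X] = 35/4 ≈ 8.750; E[X] ≥ 1; first-moment method inconclusive here.


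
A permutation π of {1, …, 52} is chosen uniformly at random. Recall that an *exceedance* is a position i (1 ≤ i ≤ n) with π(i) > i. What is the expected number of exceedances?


Write X = Σ_{i=1}^{52} X_i, where X_i = 1_{π(i) > i}.
For each fixed i, π(i) is uniform over {1, …, 52} (marginal of a uniform permutation), so P[π(i) > i] = (n − i)/n. Summing: Σ_{i=1}^{52} (n − i)/n = (0 + 1 + … + 51)/52 = 52(52 − 1)/(2·52) = (52 − 1)/2.
Hence E[X] = Σ_{i=1}^{52} (52 − i)/52 = 51/2 ≈ 25.500000.

E[X] = 51/2 = 25.500000.


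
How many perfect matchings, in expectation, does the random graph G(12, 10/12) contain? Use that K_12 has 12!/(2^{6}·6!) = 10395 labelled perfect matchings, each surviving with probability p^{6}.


K_12 has 12!/(2^{6}·6!) = 10395 labelled perfect matchings.
For each such perfect matching H, let X_H = 1 if all 6 edges of H are present in G. Then P[X_H = 1] = p^{6} = (5/6)^{6} = 15625/46656.
Summing the indicators: E[X] = Σ_H E[X_H] = 10395 · p^{6} = 10395 · 15625/46656 = 6015625/1728.
Numerically: E[X] ≈ 3481.3.

E[X] = 10395 · (5/6)^{6} = 6015625/1728 ≈ 3481.3.


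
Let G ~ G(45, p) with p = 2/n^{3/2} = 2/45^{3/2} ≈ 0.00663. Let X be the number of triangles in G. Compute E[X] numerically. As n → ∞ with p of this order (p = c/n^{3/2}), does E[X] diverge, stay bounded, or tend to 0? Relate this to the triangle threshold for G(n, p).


Number of potential triangles: C(45, 3) = 14190.
Each occurs with probability p³ ≈ (0.00663)³ ≈ 2.90826e-07.
By linearity: E[X] = C(45, 3)·p³ ≈ 14190 · 2.90826e-07 ≈ 0.004.
Since α = 3/2 > 1, p = c/n^{3/2} = o(1/n) is below the triangle threshold p ~ 1/n. Asymptotically E[X] ~ (c³/6)·n^{3(1−α)} = (2³/6)·n^{-1.5} → 0, so by Markov's inequality G has no triangles w.h.p.

E[X] ≈ 0.004; in regime p = Θ(1/n^{3/2}) E[X] tends to 0 (below the triangle threshold p ~ 1/n).


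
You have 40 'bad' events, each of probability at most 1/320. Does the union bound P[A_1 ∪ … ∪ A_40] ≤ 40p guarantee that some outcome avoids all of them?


Union bound: P[∪_{i=1}^{40} A_i] ≤ Σ_i P[A_i] ≤ 40·p = 40·(1/320) = 1/8.
Numerically: 1/8 ≈ 0.12500.
Is 1/8 < 1? YES.
Since P[∪ A_i] ≤ 1/8 < 1, the complement has P[∩ A_i^c] ≥ 1 − 1/8 = 7/8 > 0, so some outcome avoids every A_i.

40·p = 1/8 ≈ 0.12500; existence CERTIFIED by the union bound.


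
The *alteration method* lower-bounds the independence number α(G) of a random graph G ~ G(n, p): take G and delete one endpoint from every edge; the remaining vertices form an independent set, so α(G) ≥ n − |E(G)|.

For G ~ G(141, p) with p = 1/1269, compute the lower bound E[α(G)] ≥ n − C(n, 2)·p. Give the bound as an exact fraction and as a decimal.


E[|E(G)|] = C(141, 2)·p = 9870 · (1/1269) = 70/9.
E[α(G)] ≥ n − E[|E(G)|] = 141 − 70/9 = 1199/9.
Numerically: ≈ 133.2222.
(This is only a lower bound; the true E[α(G)] may be larger.)

E[α(G)] ≥ 1199/9 ≈ 133.2222.


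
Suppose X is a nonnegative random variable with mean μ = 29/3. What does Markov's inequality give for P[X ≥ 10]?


μ = E[X] = 29/3, a = 10.
Markov: P[X ≥ 10] ≤ μ/a = (29/3)/10 = 29/30.
Numerically: ≈ 0.96667.
(Since a = 10 > μ = 9.66667, the bound 29/30 is < 1 and informative.)

P[X ≥ 10] ≤ 29/30 ≈ 0.96667.


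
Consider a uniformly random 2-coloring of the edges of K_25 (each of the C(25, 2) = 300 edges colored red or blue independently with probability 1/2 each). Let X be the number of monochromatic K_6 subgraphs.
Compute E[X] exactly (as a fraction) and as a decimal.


Let X = Σ_S X_S over the C(25, 6) = 177100 subsets S of size 6, where X_S = 1 if the K_6 on S is monochromatic.
For a fixed S, the K_6 on S has C(6, 2) = 15 edges. P[all 15 edges red] = (1/2)^15, and likewise for blue, so P[monochromatic] = 2·(1/2)^15 = 2^{1 − 15} = 1/16384.
Summing: E[X] = C(25, 6) · 2^{1 − 15} = 177100 · 1/16384 = 44275/4096.
Numerically: E[X] ≈ 10.80933.

E[X] = C(25,6)·2^(1−C(6,2)) = 44275/4096 ≈ 10.80933.


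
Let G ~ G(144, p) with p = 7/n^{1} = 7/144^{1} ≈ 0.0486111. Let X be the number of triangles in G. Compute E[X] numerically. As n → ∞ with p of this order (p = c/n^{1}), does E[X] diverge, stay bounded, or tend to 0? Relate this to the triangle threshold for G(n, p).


Number of potential triangles: C(144, 3) = 487344.
Each occurs with probability p³ ≈ (0.0486111)³ ≈ 1.14870006e-04.
By linearity: E[X] = C(144, 3)·p³ ≈ 487344 · 1.14870006e-04 ≈ 55.981208.
Here α = 1, so p = 7/n is exactly at the triangle threshold p ~ 1/n. Asymptotically E[X] → c³/6 = 7³/6 = 343/6 ≈ 57.166667, a bounded constant. In this regime the triangle count is asymptotically Poisson(c³/6).

E[X] ≈ 55.981208; in regime p = Θ(1/n^{1}) E[X] stays bounded (at the triangle threshold p ~ 1/n).


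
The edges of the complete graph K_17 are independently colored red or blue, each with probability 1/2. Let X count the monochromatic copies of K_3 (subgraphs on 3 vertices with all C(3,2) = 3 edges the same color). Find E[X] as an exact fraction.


Let X = Σ_S X_S over the C(17, 3) = 680 subsets S of size 3, where X_S = 1 if the K_3 on S is monochromatic.
For a fixed S, the K_3 on S has C(3, 2) = 3 edges. P[all 3 edges red] = (1/2)^3, and likewise for blue, so P[monochromatic] = 2·(1/2)^3 = 2^{1 − 3} = 1/4.
By linearity: E[X] = C(17, 3) · 2^{1 − 3} = 680 · 1/4 = 170.
Numerically: E[X] ≈ 170.0000.

E[X] = C(17,3)·2^(1−C(3,2)) = 170 ≈ 170.0000.


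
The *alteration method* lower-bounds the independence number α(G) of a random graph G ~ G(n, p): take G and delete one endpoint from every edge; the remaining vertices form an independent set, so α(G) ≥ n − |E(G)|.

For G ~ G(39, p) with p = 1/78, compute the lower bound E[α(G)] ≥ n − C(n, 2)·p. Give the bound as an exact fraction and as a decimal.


E[|E(G)|] = C(39, 2)·p = 741 · (1/78) = 19/2.
E[α(G)] ≥ n − E[|E(G)|] = 39 − 19/2 = 59/2.
Numerically: ≈ 29.500.
(This is only a lower bound; the true E[α(G)] may be larger.)

E[α(G)] ≥ 59/2 ≈ 29.500.


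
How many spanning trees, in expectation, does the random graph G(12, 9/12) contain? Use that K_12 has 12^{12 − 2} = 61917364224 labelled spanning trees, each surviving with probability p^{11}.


K_12 has 12^{12 − 2} = 61917364224 labelled spanning trees.
For each such spanning tree H, let X_H = 1 if all 11 edges of H are present in G. Then P[X_H = 1] = p^{11} = (3/4)^{11} = 177147/4194304.
By linearity of expectation: E[X] = Σ_H E[X_H] = 61917364224 · p^{11} = 61917364224 · 177147/4194304 = 10460353203/4.
Numerically: E[X] ≈ 2.6151e+09.

E[X] = 61917364224 · (3/4)^{11} = 10460353203/4 ≈ 2.6151e+09.


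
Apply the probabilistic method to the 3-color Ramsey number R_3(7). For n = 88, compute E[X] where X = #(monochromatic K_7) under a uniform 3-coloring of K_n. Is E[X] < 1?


E[X] = C(88, 7) · 3^{1 − 21} = 6348337336 · 3^{−20} = 6348337336/3486784401.
As a reduced fraction: E[X] = 6348337336/3486784401 ≈ 1.82069.
Is E[X] < 1? NO.
Since E[X] ≥ 1, the first-moment bound is inconclusive at n = 88; it does NOT by itself certify R_3(7) > 88.

E[X] = 6348337336/3486784401 ≈ 1.82069; E[X] ≥ 1; first-moment method inconclusive here.


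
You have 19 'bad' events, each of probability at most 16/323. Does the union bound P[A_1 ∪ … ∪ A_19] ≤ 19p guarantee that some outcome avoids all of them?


Union bound: P[∪_{i=1}^{19} A_i] ≤ Σ_i P[A_i] ≤ 19·p = 19·(16/323) = 16/17.
Numerically: 16/17 ≈ 0.9412.
Is 16/17 < 1? YES.
Since P[∪ A_i] ≤ 16/17 < 1, the complement has P[∩ A_i^c] ≥ 1 − 16/17 = 1/17 > 0, so some outcome avoids every A_i.

19·p = 16/17 ≈ 0.9412; existence CERTIFIED by the union bound.


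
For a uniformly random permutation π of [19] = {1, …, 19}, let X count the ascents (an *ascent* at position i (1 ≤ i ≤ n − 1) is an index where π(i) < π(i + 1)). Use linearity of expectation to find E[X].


Write X = Σ X_I over i = 1, …, 18, with X_I the indicator of one ascent.
There are 18 indicators.
For each fixed i, the pair (π(i), π(i+1)) is a uniformly random ordered pair of distinct values from {1, …, 19}; by symmetry P[π(i) < π(i+1)] = 1/2.
By linearity: E[X] = 18 · (1/2) = (19 − 1) · (1/2) = 9 ≈ 9.0000.

E[X] = 9 = 9.0000.


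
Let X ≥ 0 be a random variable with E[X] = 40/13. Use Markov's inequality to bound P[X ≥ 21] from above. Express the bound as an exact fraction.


μ = E[X] = 40/13, a = 21.
Markov: P[X ≥ 21] ≤ μ/a = (40/13)/21 = 40/273.
Numerically: ≈ 0.147.
(Since a = 21 > μ = 3.077, the bound 40/273 is < 1 and informative.)

P[X ≥ 21] ≤ 40/273 ≈ 0.147.


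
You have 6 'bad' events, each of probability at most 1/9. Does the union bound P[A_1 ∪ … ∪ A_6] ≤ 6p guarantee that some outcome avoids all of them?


Union bound: P[∪_{i=1}^{6} A_i] ≤ Σ_i P[A_i] ≤ 6·p = 6·(1/9) = 2/3.
Numerically: 2/3 ≈ 0.66667.
Is 2/3 < 1? YES.
Since P[∪ A_i] ≤ 2/3 < 1, the complement has P[∩ A_i^c] ≥ 1 − 2/3 = 1/3 > 0, so some outcome avoids every A_i.

6·p = 2/3 ≈ 0.66667; existence CERTIFIED by the union bound.


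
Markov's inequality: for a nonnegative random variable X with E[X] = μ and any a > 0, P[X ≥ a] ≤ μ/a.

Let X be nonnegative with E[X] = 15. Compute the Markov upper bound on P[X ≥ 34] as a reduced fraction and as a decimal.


μ = E[X] = 15, a = 34.
Markov: P[X ≥ 34] ≤ μ/a = (15)/34 = 15/34.
Numerically: ≈ 0.4412.
(Since a = 34 > μ = 15.0000, the bound 15/34 is < 1 and informative.)

P[X ≥ 34] ≤ 15/34 ≈ 0.4412.


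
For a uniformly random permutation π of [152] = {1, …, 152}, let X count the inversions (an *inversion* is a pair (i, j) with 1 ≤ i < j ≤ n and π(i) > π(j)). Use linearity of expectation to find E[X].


Write X = Σ X_I over the C(152, 2) = 11476 pairs i < j, with X_I the indicator of one inversion.
There are 11476 indicators.
For each fixed pair i < j, the values π(i) and π(j) are two distinct elements of {1, …, 152} in uniformly random order; by symmetry P[π(i) > π(j)] = 1/2.
By linearity: E[X] = 11476 · (1/2) = C(152, 2) · (1/2) = 11476/2 = 5738 ≈ 5738.0000.

E[X] = 5738 = 5738.0000.


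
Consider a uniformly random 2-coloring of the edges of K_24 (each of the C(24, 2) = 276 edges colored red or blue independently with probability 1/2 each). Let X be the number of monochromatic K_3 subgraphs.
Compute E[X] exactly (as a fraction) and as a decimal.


Let X = Σ_S X_S over the C(24, 3) = 2024 subsets S of size 3, where X_S = 1 if the K_3 on S is monochromatic.
For a fixed S, the K_3 on S has C(3, 2) = 3 edges. P[all 3 edges red] = (1/2)^3, and likewise for blue, so P[monochromatic] = 2·(1/2)^3 = 2^{1 − 3} = 1/4.
By linearity of expectation: E[X] = C(24, 3) · 2^{1 − 3} = 2024 · 1/4 = 506.
Numerically: E[X] ≈ 506.00000.

E[X] = C(24,3)·2^(1−C(3,2)) = 506 ≈ 506.00000.


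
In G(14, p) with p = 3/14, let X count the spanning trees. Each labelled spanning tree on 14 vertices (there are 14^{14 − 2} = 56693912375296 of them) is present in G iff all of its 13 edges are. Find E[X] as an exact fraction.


K_14 has 14^{14 − 2} = 56693912375296 labelled spanning trees.
For each such spanning tree H, let X_H = 1 if all 13 edges of H are present in G. Then P[X_H = 1] = p^{13} = (3/14)^{13} = 1594323/793714773254144.
By linearity: E[X] = Σ_H E[X_H] = 56693912375296 · p^{13} = 56693912375296 · 1594323/793714773254144 = 1594323/14.
Numerically: E[X] ≈ 1.14e+05.

E[X] = 56693912375296 · (3/14)^{13} = 1594323/14 ≈ 1.14e+05.


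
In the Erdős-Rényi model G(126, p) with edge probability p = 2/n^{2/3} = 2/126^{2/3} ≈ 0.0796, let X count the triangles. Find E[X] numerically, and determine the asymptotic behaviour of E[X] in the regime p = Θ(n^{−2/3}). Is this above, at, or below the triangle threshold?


Number of potential triangles: C(126, 3) = 325500.
Each occurs with probability p³ ≈ (0.0796)³ ≈ 5.03905e-04.
By linearity: E[X] = C(126, 3)·p³ ≈ 325500 · 5.03905e-04 ≈ 164.021.
Since α = 2/3 < 1, p = c/n^{2/3} ≫ 1/n is above the triangle threshold p ~ 1/n. Asymptotically E[X] ~ (c³/6)·n^{3(1−α)} = (2³/6)·n^{1} → ∞; triangles are abundant w.h.p.

E[X] ≈ 164.021; in regime p = Θ(1/n^{2/3}) E[X] diverges (above the triangle threshold p ~ 1/n).


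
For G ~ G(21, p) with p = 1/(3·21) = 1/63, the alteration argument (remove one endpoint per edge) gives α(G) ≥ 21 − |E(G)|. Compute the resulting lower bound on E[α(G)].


E[|E(G)|] = C(21, 2)·p = 210 · (1/63) = 10/3.
E[α(G)] ≥ n − E[|E(G)|] = 21 − 10/3 = 53/3.
Numerically: ≈ 17.667.
(This is only a lower bound; the true E[α(G)] may be larger.)

E[α(G)] ≥ 53/3 ≈ 17.667.


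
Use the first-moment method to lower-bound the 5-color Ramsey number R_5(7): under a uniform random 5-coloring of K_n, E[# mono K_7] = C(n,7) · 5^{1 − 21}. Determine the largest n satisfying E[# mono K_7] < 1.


We need C(n, 7) · 5^{1 − 21} < 1, i.e. C(n, 7) < 5^{21 − 1} = 95367431640625.
Check values of n near the boundary:
  n = 336: C(336, 7) = 90079147136880; 90079147136880 < 95367431640625? YES
  n = 337: C(337, 7) = 91989916924632; 91989916924632 < 95367431640625? YES
  n = 338: C(338, 7) = 93935323022736; 93935323022736 < 95367431640625? YES
  n = 339: C(339, 7) = 95915887062372; 95915887062372 < 95367431640625? NO
  n = 340: C(340, 7) = 97932136940560; 97932136940560 < 95367431640625? NO
The largest n with C(n, 7) < 95367431640625 is n = 338 (where E[X] = 93935323022736/95367431640625 ≈ 0.985). Hence R_5(7) > 338, i.e. R_5(7) ≥ 339.

Largest n = 338; hence R_5(7) > 338.


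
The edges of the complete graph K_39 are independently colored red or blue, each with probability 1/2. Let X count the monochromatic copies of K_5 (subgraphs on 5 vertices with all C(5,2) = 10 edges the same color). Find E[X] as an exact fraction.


Let X = Σ_S X_S over the C(39, 5) = 575757 subsets S of size 5, where X_S = 1 if the K_5 on S is monochromatic.
For a fixed S, the K_5 on S has C(5, 2) = 10 edges. P[all 10 edges red] = (1/2)^10, and likewise for blue, so P[monochromatic] = 2·(1/2)^10 = 2^{1 − 10} = 1/512.
By linearity of expectation: E[X] = C(39, 5) · 2^{1 − 10} = 575757 · 1/512 = 575757/512.
Numerically: E[X] ≈ 1124.52539.

E[X] = C(39,5)·2^(1−C(5,2)) = 575757/512 ≈ 1124.52539.


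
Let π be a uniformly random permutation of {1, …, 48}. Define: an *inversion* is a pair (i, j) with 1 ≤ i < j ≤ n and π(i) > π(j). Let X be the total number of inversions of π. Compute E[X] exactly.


Write X = Σ X_I over the C(48, 2) = 1128 pairs i < j, with X_I the indicator of one inversion.
There are 1128 indicators.
For each fixed pair i < j, the values π(i) and π(j) are two distinct elements of {1, …, 48} in uniformly random order; by symmetry P[π(i) > π(j)] = 1/2.
By linearity: E[X] = 1128 · (1/2) = C(48, 2) · (1/2) = 1128/2 = 564 ≈ 564.0000.

E[X] = 564 = 564.0000.


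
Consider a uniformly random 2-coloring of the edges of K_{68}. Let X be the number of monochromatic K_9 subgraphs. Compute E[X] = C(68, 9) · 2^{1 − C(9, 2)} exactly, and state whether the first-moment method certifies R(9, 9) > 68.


E[X] = C(68, 9) · 2^{1 − 36} = 49280065120 · 2^{−35} = 49280065120/34359738368.
As a reduced fraction: E[X] = 1540002035/1073741824 ≈ 1.43424.
Is E[X] < 1? NO.
Since E[X] ≥ 1, the first-moment bound is inconclusive at n = 68; it does NOT by itself certify R(9, 9) > 68.

E[X] = 1540002035/1073741824 ≈ 1.43424; E[X] ≥ 1; first-moment method inconclusive here.


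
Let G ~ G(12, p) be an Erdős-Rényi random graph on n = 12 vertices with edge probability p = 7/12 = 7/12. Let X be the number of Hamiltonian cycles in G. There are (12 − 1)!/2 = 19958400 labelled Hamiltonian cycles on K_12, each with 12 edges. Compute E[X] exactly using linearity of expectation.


K_12 has (12 − 1)!/2 = 19958400 labelled Hamiltonian cycles.
For each such Hamiltonian cycle H, let X_H = 1 if all 12 edges of H are present in G. Then P[X_H = 1] = p^{12} = (7/12)^{12} = 13841287201/8916100448256.
By linearity: E[X] = Σ_H E[X_H] = 19958400 · p^{12} = 19958400 · 13841287201/8916100448256 = 26644477861925/859963392.
Numerically: E[X] ≈ 30983.

E[X] = 19958400 · (7/12)^{12} = 26644477861925/859963392 ≈ 30983.
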